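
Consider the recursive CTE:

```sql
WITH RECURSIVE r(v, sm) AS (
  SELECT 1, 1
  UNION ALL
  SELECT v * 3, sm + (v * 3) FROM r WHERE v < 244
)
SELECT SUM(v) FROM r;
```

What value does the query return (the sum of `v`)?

Base: v=1, sm=1.
Iteration 1: 1 < 244 holds -> v = 1 * 3 = 3, sm = 1 + 3 = 4.
Iteration 2: 3 < 244 holds -> v = 3 * 3 = 9, sm = 4 + 9 = 13.
Iteration 3: 9 < 244 holds -> v = 9 * 3 = 27, sm = 13 + 27 = 40.
Iteration 4: 27 < 244 holds -> v = 27 * 3 = 81, sm = 40 + 81 = 121.
Iteration 5: 81 < 244 holds -> v = 81 * 3 = 243, sm = 121 + 243 = 364.
Iteration 6: 243 < 244 holds -> v = 243 * 3 = 729, sm = 364 + 729 = 1093.
Iteration 7: 729 < 244 fails; recursion stops.
SUM(v) = 1 + 3 + 9 + 27 + 81 + 243 + 729 = 1093.

1093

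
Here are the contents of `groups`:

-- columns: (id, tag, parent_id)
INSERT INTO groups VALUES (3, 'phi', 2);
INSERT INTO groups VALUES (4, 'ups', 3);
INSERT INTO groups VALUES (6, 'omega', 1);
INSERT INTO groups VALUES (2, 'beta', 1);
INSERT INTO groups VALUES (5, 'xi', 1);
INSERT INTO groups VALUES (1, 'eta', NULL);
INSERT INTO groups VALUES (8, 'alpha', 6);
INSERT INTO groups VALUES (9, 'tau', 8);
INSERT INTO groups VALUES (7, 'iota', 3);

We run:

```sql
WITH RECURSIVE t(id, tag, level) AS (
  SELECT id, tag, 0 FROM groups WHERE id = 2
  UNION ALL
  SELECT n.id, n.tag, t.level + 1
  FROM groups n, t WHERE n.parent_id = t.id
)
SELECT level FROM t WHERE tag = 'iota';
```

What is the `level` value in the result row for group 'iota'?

Base: id=2 (beta) at level 0.
Iteration 1: rows with parent_id in {2} -> phi (id 3, level 1).
Iteration 2: rows with parent_id in {3} -> ups (id 4, level 2), iota (id 7, level 2).
Iteration 3: no rows with parent_id in {4,7}; recursion stops.

2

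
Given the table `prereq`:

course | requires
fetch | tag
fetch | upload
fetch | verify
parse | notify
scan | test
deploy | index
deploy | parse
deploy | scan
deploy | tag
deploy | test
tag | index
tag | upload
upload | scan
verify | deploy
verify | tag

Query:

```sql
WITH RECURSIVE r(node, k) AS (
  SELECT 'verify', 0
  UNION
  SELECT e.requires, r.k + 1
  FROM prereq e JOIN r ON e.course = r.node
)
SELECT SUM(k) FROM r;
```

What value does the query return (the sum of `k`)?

Base: (verify, k=0).
Iteration 1: edges from {verify} -> (deploy, k=1), (tag, k=1).
Iteration 2: edges from {deploy,tag} -> (index, k=2), (parse, k=2), (scan, k=2), (tag, k=2), (test, k=2), (upload, k=2). [UNION drops 1 duplicate row(s)]
Iteration 3: edges from {index,parse,scan,tag,test,upload} -> (index, k=3), (notify, k=3), (scan, k=3), (test, k=3), (upload, k=3).
Iteration 4: edges from {index,notify,scan,test,upload} -> (scan, k=4), (test, k=4).
Iteration 5: edges from {scan,test} -> (test, k=5).
Iteration 6: no outgoing edges from {test}; recursion stops.
SUM(k) = 0 + 1 + 1 + 2 + 2 + 2 + 2 + 2 + 2 + 3 + 3 + 3 + 3 + 3 + ... (17 terms) = 42.

42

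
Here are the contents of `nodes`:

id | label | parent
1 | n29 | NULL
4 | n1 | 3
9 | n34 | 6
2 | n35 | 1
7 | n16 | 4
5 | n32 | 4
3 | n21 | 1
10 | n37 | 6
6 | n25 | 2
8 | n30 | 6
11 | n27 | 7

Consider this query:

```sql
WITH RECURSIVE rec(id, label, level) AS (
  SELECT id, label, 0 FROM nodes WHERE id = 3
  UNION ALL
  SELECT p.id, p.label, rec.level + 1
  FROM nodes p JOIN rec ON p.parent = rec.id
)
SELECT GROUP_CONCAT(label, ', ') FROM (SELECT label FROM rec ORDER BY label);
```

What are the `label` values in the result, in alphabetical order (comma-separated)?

Base: id=3 (n21) at level 0.
Iteration 1: rows with parent in {3} -> n1 (id 4, level 1).
Iteration 2: rows with parent in {4} -> n32 (id 5, level 2), n16 (id 7, level 2).
Iteration 3: rows with parent in {5,7} -> n27 (id 11, level 3).
Iteration 4: no rows with parent in {11}; recursion stops.

n1, n16, n21, n27, n32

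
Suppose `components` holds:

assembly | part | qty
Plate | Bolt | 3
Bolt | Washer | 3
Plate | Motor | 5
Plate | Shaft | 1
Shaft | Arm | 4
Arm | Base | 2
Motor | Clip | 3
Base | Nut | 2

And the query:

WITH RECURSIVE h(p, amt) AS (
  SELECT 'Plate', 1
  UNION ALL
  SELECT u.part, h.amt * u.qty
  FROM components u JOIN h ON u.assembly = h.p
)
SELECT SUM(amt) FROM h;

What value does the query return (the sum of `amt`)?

62

Base: (Plate, amt=1).
Iteration 1: components of {Plate} -> Bolt = 1*3 = 3, Motor = 1*5 = 5, Shaft = 1*1 = 1.
Iteration 2: components of {Bolt,Motor,Shaft} -> Arm = 1*4 = 4, Clip = 5*3 = 15, Washer = 3*3 = 9.
Iteration 3: components of {Arm,Clip,Washer} -> Base = 4*2 = 8.
Iteration 4: components of {Base} -> Nut = 8*2 = 16.
Iteration 5: no further components; recursion stops.
SUM(amt) = 1 + 3 + 5 + 1 + 9 + 15 + 4 + 8 + 16 = 62.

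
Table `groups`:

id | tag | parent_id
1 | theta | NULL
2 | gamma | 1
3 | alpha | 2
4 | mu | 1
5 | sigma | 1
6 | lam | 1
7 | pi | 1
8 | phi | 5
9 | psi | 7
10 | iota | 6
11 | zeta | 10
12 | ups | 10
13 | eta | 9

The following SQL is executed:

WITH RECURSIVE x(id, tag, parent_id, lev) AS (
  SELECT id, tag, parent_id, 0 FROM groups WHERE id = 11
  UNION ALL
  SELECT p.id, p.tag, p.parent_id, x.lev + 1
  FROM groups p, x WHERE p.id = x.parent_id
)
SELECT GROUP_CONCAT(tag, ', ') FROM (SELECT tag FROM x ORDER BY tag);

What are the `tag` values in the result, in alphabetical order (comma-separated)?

Base: id=11 (zeta), parent_id=10, lev 0.
Iteration 1: join on id=10 -> iota (id 10, parent_id=6, lev 1).
Iteration 2: join on id=6 -> lam (id 6, parent_id=1, lev 2).
Iteration 3: join on id=1 -> theta (id 1, parent_id=NULL, lev 3).
Iteration 4: parent_id is NULL; no match; recursion stops.

iota, lam, theta, zeta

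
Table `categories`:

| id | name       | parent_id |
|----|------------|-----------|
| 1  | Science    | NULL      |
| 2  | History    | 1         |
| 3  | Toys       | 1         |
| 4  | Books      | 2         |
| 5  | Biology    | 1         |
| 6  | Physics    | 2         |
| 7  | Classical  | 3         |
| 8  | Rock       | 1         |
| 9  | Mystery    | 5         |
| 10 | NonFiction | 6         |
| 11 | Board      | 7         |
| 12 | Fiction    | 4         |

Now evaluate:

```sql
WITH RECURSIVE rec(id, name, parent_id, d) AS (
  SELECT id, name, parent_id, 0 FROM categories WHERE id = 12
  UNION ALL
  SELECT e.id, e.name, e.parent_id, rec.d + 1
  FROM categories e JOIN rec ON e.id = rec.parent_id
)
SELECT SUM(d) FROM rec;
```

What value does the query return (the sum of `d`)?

6

Base: id=12 (Fiction), parent_id=4, d 0.
Iteration 1: join on id=4 -> Books (id 4, parent_id=2, d 1).
Iteration 2: join on id=2 -> History (id 2, parent_id=1, d 2).
Iteration 3: join on id=1 -> Science (id 1, parent_id=NULL, d 3).
Iteration 4: parent_id is NULL; no match; recursion stops.
SUM(d) = 0 + 1 + 2 + 3 = 6.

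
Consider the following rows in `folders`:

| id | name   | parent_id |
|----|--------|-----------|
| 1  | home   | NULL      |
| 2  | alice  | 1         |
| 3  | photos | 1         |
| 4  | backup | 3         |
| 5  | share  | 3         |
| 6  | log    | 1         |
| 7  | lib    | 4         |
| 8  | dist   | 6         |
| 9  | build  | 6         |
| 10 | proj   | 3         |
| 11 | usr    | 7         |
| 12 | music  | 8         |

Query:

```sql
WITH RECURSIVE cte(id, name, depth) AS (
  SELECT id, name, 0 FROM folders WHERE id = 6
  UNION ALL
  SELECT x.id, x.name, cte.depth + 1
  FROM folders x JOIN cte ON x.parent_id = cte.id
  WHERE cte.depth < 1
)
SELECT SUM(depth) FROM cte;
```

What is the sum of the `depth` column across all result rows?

Base: id=6 (log) at depth 0.
Iteration 1: rows with parent_id in {6} -> dist (id 8, depth 1), build (id 9, depth 1).
Iteration 2: depth < 1 fails for all current rows; recursion stops.
SUM(depth) = 0 + 1 + 1 = 2.

2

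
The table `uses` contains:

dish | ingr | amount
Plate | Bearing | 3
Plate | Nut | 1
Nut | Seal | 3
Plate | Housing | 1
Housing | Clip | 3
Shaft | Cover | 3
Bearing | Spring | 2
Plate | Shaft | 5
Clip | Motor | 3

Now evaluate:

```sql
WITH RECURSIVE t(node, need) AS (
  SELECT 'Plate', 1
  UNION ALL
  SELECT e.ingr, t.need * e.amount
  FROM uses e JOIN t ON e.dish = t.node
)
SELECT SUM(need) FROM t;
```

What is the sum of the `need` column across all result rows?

Base: (Plate, need=1).
Iteration 1: components of {Plate} -> Bearing = 1*3 = 3, Housing = 1*1 = 1, Nut = 1*1 = 1, Shaft = 1*5 = 5.
Iteration 2: components of {Bearing,Housing,Nut,Shaft} -> Clip = 1*3 = 3, Cover = 5*3 = 15, Seal = 1*3 = 3, Spring = 3*2 = 6.
Iteration 3: components of {Clip,Cover,Seal,Spring} -> Motor = 3*3 = 9.
Iteration 4: no further components; recursion stops.
SUM(need) = 1 + 5 + 3 + 1 + 1 + 15 + 6 + 3 + 3 + 9 = 47.

47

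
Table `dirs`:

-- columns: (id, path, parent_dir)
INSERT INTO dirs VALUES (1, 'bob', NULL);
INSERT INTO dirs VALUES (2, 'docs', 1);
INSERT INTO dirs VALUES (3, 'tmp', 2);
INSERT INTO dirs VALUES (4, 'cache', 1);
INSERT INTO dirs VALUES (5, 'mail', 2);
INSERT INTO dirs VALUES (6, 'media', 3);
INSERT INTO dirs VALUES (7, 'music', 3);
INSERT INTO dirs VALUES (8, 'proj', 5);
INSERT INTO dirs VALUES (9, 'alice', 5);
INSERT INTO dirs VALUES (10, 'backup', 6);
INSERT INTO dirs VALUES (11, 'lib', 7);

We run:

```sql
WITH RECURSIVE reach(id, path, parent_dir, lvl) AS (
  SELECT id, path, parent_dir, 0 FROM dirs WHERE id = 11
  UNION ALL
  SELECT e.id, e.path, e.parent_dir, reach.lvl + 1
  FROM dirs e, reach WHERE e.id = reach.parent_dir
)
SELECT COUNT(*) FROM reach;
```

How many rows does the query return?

5

Base: id=11 (lib), parent_dir=7, lvl 0.
Iteration 1: join on id=7 -> music (id 7, parent_dir=3, lvl 1).
Iteration 2: join on id=3 -> tmp (id 3, parent_dir=2, lvl 2).
Iteration 3: join on id=2 -> docs (id 2, parent_dir=1, lvl 3).
Iteration 4: join on id=1 -> bob (id 1, parent_dir=NULL, lvl 4).
Iteration 5: parent_dir is NULL; no match; recursion stops.
Total rows emitted: 5.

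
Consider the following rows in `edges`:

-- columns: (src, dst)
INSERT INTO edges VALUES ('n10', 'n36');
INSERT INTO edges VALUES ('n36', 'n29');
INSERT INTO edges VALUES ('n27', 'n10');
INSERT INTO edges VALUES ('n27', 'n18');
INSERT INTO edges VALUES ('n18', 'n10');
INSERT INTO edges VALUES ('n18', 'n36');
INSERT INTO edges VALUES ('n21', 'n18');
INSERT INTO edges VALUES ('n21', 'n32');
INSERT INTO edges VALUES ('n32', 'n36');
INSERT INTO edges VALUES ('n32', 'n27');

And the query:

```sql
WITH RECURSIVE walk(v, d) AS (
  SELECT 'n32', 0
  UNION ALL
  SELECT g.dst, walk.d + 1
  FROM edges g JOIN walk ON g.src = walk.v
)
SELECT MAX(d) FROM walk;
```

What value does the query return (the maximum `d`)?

Base: (n32, d=0).
Iteration 1: edges from {n32} -> (n27, d=1), (n36, d=1).
Iteration 2: edges from {n27,n36} -> (n10, d=2), (n18, d=2), (n29, d=2).
Iteration 3: edges from {n10,n18,n29} -> (n10, d=3), (n36, d=3) x2. [UNION ALL keeps all 3 new rows, including repeats]
Iteration 4: edges from {n10,n36} -> (n29, d=4) x2, (n36, d=4). [UNION ALL keeps all 3 new rows, including repeats]
Iteration 5: edges from {n29,n36} -> (n29, d=5).
Iteration 6: no outgoing edges from {n29}; recursion stops.
d values: 0, 1, 1, 2, 2, 2, 3, 3, 3, 4, 4, 4, 5; the maximum is 5.

5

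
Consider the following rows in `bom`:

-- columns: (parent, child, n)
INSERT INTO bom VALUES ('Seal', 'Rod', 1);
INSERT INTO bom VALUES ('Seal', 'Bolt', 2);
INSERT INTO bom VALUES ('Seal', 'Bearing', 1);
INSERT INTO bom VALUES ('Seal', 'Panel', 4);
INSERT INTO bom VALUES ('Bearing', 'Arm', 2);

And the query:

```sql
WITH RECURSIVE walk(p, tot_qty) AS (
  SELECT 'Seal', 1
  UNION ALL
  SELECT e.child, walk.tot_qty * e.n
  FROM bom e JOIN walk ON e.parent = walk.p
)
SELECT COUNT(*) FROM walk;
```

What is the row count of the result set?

Base: (Seal, tot_qty=1).
Iteration 1: components of {Seal} -> Bearing = 1*1 = 1, Bolt = 1*2 = 2, Panel = 1*4 = 4, Rod = 1*1 = 1.
Iteration 2: components of {Bearing,Bolt,Panel,Rod} -> Arm = 1*2 = 2.
Iteration 3: no further components; recursion stops.
Total rows emitted: 6.

6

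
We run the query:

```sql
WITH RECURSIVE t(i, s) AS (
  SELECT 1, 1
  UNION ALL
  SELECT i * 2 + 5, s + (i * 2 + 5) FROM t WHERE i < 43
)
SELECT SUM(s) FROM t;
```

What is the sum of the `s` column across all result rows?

Base: i=1, s=1.
Iteration 1: 1 < 43 holds -> i = 1 * 2 + 5 = 7, s = 1 + 7 = 8.
Iteration 2: 7 < 43 holds -> i = 7 * 2 + 5 = 19, s = 8 + 19 = 27.
Iteration 3: 19 < 43 holds -> i = 19 * 2 + 5 = 43, s = 27 + 43 = 70.
Iteration 4: 43 < 43 fails; recursion stops.
SUM(s) = 1 + 8 + 27 + 70 = 106.

106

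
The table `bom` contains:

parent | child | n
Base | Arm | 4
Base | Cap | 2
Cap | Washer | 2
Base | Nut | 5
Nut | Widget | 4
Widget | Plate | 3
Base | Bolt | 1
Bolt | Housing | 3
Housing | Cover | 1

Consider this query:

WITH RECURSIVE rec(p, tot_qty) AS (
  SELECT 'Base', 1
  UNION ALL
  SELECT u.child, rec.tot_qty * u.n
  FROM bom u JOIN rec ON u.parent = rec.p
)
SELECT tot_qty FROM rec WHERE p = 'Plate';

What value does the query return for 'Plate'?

Base: (Base, tot_qty=1).
Iteration 1: components of {Base} -> Arm = 1*4 = 4, Bolt = 1*1 = 1, Cap = 1*2 = 2, Nut = 1*5 = 5.
Iteration 2: components of {Arm,Bolt,Cap,Nut} -> Housing = 1*3 = 3, Washer = 2*2 = 4, Widget = 5*4 = 20.
Iteration 3: components of {Housing,Washer,Widget} -> Cover = 3*1 = 3, Plate = 20*3 = 60.
Iteration 4: no further components; recursion stops.

60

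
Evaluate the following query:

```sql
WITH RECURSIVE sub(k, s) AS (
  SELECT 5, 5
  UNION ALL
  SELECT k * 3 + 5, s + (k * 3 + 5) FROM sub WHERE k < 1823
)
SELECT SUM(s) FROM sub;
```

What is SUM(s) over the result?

12200

Base: k=5, s=5.
Iteration 1: 5 < 1823 holds -> k = 5 * 3 + 5 = 20, s = 5 + 20 = 25.
Iteration 2: 20 < 1823 holds -> k = 20 * 3 + 5 = 65, s = 25 + 65 = 90.
Iteration 3: 65 < 1823 holds -> k = 65 * 3 + 5 = 200, s = 90 + 200 = 290.
Iteration 4: 200 < 1823 holds -> k = 200 * 3 + 5 = 605, s = 290 + 605 = 895.
Iteration 5: 605 < 1823 holds -> k = 605 * 3 + 5 = 1820, s = 895 + 1820 = 2715.
Iteration 6: 1820 < 1823 holds -> k = 1820 * 3 + 5 = 5465, s = 2715 + 5465 = 8180.
Iteration 7: 5465 < 1823 fails; recursion stops.
SUM(s) = 5 + 25 + 90 + 290 + 895 + 2715 + 8180 = 12200.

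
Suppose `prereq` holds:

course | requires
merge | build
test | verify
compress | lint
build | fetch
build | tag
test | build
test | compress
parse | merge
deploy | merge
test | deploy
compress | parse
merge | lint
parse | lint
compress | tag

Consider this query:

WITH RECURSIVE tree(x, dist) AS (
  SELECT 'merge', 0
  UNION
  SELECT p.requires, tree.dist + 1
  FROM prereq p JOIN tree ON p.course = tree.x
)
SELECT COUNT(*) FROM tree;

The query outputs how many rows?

5

Base: (merge, dist=0).
Iteration 1: edges from {merge} -> (build, dist=1), (lint, dist=1).
Iteration 2: edges from {build,lint} -> (fetch, dist=2), (tag, dist=2).
Iteration 3: no outgoing edges from {fetch,tag}; recursion stops.
Total rows emitted: 5.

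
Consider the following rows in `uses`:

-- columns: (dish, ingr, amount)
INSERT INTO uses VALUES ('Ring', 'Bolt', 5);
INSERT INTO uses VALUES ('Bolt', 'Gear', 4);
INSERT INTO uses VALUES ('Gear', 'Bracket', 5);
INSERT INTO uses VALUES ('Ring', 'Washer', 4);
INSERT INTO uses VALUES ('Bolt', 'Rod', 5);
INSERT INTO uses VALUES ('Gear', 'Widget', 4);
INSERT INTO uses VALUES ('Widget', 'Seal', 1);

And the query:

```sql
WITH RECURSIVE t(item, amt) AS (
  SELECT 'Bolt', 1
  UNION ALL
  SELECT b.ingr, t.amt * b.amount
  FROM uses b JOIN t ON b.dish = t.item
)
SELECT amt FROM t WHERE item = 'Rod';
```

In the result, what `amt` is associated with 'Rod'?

Base: (Bolt, amt=1).
Iteration 1: components of {Bolt} -> Gear = 1*4 = 4, Rod = 1*5 = 5.
Iteration 2: components of {Gear,Rod} -> Bracket = 4*5 = 20, Widget = 4*4 = 16.
Iteration 3: components of {Bracket,Widget} -> Seal = 16*1 = 16.
Iteration 4: no further components; recursion stops.

5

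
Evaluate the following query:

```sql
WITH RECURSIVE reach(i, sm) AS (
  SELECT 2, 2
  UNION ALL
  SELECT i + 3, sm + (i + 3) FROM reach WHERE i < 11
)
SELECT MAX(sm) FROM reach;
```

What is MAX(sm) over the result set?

Base: i=2, sm=2.
Iteration 1: 2 < 11 holds -> i = 2 + 3 = 5, sm = 2 + 5 = 7.
Iteration 2: 5 < 11 holds -> i = 5 + 3 = 8, sm = 7 + 8 = 15.
Iteration 3: 8 < 11 holds -> i = 8 + 3 = 11, sm = 15 + 11 = 26.
Iteration 4: 11 < 11 fails; recursion stops.
sm values: 2, 7, 15, 26; the maximum is 26.

26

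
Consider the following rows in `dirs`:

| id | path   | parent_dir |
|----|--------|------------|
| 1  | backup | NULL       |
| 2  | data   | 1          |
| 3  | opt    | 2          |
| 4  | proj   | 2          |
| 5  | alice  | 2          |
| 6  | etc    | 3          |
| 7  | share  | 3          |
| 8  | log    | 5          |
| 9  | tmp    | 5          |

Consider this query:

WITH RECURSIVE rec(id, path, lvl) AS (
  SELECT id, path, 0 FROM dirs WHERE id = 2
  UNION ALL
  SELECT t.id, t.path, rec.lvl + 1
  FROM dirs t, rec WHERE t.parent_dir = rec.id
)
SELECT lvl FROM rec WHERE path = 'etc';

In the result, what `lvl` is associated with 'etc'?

2

Base: id=2 (data) at lvl 0.
Iteration 1: rows with parent_dir in {2} -> opt (id 3, lvl 1), proj (id 4, lvl 1), alice (id 5, lvl 1).
Iteration 2: rows with parent_dir in {3,4,5} -> etc (id 6, lvl 2), share (id 7, lvl 2), log (id 8, lvl 2), tmp (id 9, lvl 2).
Iteration 3: no rows with parent_dir in {6,7,8,9}; recursion stops.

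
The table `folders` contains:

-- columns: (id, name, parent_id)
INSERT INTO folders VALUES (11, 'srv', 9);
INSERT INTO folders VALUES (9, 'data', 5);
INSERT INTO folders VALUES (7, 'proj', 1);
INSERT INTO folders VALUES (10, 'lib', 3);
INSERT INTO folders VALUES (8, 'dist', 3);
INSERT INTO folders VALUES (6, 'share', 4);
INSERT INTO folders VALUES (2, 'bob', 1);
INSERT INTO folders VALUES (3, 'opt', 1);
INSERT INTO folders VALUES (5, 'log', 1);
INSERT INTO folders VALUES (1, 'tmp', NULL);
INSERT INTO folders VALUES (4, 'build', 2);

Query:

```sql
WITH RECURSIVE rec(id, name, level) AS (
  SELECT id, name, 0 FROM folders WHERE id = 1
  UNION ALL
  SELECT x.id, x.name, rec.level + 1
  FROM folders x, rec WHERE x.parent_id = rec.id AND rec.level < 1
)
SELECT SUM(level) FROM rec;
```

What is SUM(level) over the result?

Base: id=1 (tmp) at level 0.
Iteration 1: rows with parent_id in {1} -> bob (id 2, level 1), opt (id 3, level 1), log (id 5, level 1), proj (id 7, level 1).
Iteration 2: level < 1 fails for all current rows; recursion stops.
SUM(level) = 0 + 1 + 1 + 1 + 1 = 4.

4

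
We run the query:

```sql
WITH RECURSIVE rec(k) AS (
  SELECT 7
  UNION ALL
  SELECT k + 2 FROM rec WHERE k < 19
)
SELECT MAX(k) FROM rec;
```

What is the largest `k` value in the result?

19

Base: k=7.
Iteration 1: 7 < 19 holds -> k = 7 + 2 = 9.
Iteration 2: 9 < 19 holds -> k = 9 + 2 = 11.
Iteration 3: 11 < 19 holds -> k = 11 + 2 = 13.
Iteration 4: 13 < 19 holds -> k = 13 + 2 = 15.
Iteration 5: 15 < 19 holds -> k = 15 + 2 = 17.
Iteration 6: 17 < 19 holds -> k = 17 + 2 = 19.
Iteration 7: 19 < 19 fails; recursion stops.
k values: 7, 9, 11, 13, 15, 17, 19; the maximum is 19.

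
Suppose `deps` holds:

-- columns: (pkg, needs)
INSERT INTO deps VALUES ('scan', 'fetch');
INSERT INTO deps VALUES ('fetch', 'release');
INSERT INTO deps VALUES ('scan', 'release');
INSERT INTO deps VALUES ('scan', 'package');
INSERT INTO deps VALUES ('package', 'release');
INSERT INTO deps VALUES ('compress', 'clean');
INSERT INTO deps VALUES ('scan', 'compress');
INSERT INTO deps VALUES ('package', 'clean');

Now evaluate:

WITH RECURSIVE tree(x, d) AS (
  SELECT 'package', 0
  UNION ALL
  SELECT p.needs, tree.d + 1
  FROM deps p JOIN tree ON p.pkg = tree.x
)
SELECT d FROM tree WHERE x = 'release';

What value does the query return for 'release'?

Base: (package, d=0).
Iteration 1: edges from {package} -> (clean, d=1), (release, d=1).
Iteration 2: no outgoing edges from {clean,release}; recursion stops.

1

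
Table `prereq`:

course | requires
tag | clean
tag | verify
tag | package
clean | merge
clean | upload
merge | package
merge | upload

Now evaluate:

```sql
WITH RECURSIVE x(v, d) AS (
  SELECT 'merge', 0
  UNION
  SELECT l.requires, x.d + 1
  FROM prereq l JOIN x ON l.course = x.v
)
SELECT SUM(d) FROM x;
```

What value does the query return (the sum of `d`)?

2

Base: (merge, d=0).
Iteration 1: edges from {merge} -> (package, d=1), (upload, d=1).
Iteration 2: no outgoing edges from {package,upload}; recursion stops.
SUM(d) = 0 + 1 + 1 = 2.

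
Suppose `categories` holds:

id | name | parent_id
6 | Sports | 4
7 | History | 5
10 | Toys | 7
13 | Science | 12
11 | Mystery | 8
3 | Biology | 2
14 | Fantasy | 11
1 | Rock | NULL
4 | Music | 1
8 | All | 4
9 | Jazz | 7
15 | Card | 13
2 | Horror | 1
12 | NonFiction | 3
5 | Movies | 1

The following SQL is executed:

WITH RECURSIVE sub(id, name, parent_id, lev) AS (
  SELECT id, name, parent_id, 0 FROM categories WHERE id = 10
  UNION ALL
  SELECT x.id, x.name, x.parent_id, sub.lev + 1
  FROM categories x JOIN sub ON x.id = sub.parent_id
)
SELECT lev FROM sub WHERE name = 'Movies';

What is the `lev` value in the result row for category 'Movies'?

2

Base: id=10 (Toys), parent_id=7, lev 0.
Iteration 1: join on id=7 -> History (id 7, parent_id=5, lev 1).
Iteration 2: join on id=5 -> Movies (id 5, parent_id=1, lev 2).
Iteration 3: join on id=1 -> Rock (id 1, parent_id=NULL, lev 3).
Iteration 4: parent_id is NULL; no match; recursion stops.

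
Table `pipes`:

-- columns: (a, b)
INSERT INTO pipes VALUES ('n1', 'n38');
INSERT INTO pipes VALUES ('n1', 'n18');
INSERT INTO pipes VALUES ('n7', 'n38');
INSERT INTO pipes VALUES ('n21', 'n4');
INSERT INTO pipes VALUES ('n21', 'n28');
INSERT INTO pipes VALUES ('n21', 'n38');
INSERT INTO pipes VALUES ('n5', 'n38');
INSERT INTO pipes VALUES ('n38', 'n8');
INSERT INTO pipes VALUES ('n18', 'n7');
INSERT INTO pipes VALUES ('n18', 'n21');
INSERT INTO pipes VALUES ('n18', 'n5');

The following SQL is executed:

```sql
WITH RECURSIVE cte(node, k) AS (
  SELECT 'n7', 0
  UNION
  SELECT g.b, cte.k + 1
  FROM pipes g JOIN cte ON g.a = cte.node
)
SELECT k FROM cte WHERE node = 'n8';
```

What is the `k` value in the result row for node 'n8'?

Base: (n7, k=0).
Iteration 1: edges from {n7} -> (n38, k=1).
Iteration 2: edges from {n38} -> (n8, k=2).
Iteration 3: no outgoing edges from {n8}; recursion stops.

2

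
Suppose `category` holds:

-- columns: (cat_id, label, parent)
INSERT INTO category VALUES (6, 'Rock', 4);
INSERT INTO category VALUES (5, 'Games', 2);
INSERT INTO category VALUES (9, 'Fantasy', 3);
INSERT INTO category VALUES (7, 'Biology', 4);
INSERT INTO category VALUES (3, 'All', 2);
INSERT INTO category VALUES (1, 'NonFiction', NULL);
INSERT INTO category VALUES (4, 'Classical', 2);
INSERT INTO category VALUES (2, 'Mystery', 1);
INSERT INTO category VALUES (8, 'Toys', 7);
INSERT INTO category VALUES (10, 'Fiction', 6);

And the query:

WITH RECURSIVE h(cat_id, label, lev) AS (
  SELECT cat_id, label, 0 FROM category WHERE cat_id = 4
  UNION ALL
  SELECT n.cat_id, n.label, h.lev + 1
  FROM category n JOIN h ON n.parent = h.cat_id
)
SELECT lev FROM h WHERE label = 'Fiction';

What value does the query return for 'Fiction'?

Base: cat_id=4 (Classical) at lev 0.
Iteration 1: rows with parent in {4} -> Rock (id 6, lev 1), Biology (id 7, lev 1).
Iteration 2: rows with parent in {6,7} -> Toys (id 8, lev 2), Fiction (id 10, lev 2).
Iteration 3: no rows with parent in {8,10}; recursion stops.

2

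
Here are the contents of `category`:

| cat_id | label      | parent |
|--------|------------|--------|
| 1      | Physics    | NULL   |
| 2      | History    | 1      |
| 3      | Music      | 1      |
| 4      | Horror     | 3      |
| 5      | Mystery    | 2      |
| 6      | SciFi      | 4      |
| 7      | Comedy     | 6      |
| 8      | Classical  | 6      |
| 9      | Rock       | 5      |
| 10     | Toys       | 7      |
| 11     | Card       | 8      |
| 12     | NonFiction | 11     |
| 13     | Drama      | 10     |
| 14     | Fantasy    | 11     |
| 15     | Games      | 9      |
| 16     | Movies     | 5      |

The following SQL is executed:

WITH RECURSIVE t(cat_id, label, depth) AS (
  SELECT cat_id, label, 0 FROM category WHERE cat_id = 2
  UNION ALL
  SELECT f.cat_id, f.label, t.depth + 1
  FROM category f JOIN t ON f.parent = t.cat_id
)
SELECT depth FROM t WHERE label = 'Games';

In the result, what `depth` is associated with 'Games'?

Base: cat_id=2 (History) at depth 0.
Iteration 1: rows with parent in {2} -> Mystery (id 5, depth 1).
Iteration 2: rows with parent in {5} -> Rock (id 9, depth 2), Movies (id 16, depth 2).
Iteration 3: rows with parent in {9,16} -> Games (id 15, depth 3).
Iteration 4: no rows with parent in {15}; recursion stops.

3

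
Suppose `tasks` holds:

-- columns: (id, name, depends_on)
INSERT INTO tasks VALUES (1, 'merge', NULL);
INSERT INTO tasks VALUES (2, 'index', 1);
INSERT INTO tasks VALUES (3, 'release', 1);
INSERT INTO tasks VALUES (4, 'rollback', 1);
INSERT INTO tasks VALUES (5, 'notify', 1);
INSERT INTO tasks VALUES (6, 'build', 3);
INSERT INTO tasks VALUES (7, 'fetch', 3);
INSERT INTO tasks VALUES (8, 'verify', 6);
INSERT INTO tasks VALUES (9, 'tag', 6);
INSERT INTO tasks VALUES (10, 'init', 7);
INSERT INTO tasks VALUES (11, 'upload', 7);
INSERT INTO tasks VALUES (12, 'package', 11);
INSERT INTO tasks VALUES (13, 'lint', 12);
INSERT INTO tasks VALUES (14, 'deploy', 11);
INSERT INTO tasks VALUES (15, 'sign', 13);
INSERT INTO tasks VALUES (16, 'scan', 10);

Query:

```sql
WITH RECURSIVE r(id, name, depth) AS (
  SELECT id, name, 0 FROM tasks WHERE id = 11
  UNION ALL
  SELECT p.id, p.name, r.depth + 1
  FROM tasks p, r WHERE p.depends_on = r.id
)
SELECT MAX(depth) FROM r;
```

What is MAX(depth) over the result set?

3

Base: id=11 (upload) at depth 0.
Iteration 1: rows with depends_on in {11} -> package (id 12, depth 1), deploy (id 14, depth 1).
Iteration 2: rows with depends_on in {12,14} -> lint (id 13, depth 2).
Iteration 3: rows with depends_on in {13} -> sign (id 15, depth 3).
Iteration 4: no rows with depends_on in {15}; recursion stops.
depth values: 0, 1, 1, 2, 3; the maximum is 3.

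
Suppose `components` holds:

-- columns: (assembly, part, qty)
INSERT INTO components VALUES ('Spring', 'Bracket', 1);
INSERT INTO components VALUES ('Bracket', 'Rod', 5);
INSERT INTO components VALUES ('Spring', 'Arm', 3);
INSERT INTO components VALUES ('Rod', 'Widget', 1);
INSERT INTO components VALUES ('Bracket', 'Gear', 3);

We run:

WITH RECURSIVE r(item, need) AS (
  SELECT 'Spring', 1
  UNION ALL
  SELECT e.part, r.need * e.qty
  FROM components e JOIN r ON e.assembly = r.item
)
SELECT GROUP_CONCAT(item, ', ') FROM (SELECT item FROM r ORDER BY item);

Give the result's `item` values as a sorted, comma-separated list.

Base: (Spring, need=1).
Iteration 1: components of {Spring} -> Arm = 1*3 = 3, Bracket = 1*1 = 1.
Iteration 2: components of {Arm,Bracket} -> Gear = 1*3 = 3, Rod = 1*5 = 5.
Iteration 3: components of {Gear,Rod} -> Widget = 5*1 = 5.
Iteration 4: no further components; recursion stops.

Arm, Bracket, Gear, Rod, Spring, Widget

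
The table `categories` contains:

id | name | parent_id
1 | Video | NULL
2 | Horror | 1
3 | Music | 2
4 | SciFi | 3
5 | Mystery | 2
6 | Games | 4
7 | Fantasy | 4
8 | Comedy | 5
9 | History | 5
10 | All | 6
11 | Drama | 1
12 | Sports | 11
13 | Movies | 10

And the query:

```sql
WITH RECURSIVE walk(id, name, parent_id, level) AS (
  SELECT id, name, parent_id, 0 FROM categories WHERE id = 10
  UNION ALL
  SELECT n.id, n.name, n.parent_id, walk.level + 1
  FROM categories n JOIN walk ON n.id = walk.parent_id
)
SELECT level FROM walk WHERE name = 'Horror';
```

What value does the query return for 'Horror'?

4

Base: id=10 (All), parent_id=6, level 0.
Iteration 1: join on id=6 -> Games (id 6, parent_id=4, level 1).
Iteration 2: join on id=4 -> SciFi (id 4, parent_id=3, level 2).
Iteration 3: join on id=3 -> Music (id 3, parent_id=2, level 3).
Iteration 4: join on id=2 -> Horror (id 2, parent_id=1, level 4).
Iteration 5: join on id=1 -> Video (id 1, parent_id=NULL, level 5).
Iteration 6: parent_id is NULL; no match; recursion stops.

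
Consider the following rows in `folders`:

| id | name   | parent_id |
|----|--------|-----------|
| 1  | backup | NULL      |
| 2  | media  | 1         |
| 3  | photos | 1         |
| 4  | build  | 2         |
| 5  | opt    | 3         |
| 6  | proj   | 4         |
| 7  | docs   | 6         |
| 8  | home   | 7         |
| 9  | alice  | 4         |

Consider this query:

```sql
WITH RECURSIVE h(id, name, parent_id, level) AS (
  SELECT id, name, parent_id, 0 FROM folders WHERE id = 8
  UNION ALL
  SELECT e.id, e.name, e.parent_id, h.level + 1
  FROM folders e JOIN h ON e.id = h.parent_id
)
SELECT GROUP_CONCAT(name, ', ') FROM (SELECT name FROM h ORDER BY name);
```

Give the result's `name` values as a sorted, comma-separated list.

backup, build, docs, home, media, proj

Base: id=8 (home), parent_id=7, level 0.
Iteration 1: join on id=7 -> docs (id 7, parent_id=6, level 1).
Iteration 2: join on id=6 -> proj (id 6, parent_id=4, level 2).
Iteration 3: join on id=4 -> build (id 4, parent_id=2, level 3).
Iteration 4: join on id=2 -> media (id 2, parent_id=1, level 4).
Iteration 5: join on id=1 -> backup (id 1, parent_id=NULL, level 5).
Iteration 6: parent_id is NULL; no match; recursion stops.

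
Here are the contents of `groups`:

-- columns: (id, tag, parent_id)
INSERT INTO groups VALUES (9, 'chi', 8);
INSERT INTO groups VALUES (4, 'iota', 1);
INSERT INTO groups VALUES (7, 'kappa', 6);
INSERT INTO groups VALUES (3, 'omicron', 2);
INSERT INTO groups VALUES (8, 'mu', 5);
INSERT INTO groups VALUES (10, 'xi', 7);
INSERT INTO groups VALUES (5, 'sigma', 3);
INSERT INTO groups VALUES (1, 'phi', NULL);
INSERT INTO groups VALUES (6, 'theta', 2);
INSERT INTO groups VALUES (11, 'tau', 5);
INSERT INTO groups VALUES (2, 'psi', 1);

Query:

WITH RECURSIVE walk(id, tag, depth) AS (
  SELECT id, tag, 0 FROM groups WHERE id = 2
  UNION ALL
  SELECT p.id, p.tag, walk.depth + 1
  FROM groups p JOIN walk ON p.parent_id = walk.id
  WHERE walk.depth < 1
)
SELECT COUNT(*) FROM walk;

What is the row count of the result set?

3

Base: id=2 (psi) at depth 0.
Iteration 1: rows with parent_id in {2} -> omicron (id 3, depth 1), theta (id 6, depth 1).
Iteration 2: depth < 1 fails for all current rows; recursion stops.
Total rows emitted: 3.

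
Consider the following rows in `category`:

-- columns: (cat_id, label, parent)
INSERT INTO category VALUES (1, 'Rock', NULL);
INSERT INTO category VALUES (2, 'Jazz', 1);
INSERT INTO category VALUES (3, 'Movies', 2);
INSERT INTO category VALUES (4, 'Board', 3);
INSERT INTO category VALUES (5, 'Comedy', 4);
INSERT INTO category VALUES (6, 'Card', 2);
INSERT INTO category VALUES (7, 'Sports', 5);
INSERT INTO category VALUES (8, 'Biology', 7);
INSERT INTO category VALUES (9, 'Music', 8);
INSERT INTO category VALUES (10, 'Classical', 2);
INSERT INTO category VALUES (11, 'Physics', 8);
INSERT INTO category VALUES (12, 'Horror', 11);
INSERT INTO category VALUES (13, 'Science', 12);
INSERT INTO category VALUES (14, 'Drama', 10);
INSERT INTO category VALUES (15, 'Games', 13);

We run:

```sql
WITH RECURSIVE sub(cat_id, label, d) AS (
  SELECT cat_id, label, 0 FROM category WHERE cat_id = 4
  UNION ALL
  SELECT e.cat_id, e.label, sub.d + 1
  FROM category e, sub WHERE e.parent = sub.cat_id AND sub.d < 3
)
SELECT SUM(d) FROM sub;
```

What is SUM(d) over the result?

Base: cat_id=4 (Board) at d 0.
Iteration 1: rows with parent in {4} -> Comedy (id 5, d 1).
Iteration 2: rows with parent in {5} -> Sports (id 7, d 2).
Iteration 3: rows with parent in {7} -> Biology (id 8, d 3).
Iteration 4: d < 3 fails for all current rows; recursion stops.
SUM(d) = 0 + 1 + 2 + 3 = 6.

6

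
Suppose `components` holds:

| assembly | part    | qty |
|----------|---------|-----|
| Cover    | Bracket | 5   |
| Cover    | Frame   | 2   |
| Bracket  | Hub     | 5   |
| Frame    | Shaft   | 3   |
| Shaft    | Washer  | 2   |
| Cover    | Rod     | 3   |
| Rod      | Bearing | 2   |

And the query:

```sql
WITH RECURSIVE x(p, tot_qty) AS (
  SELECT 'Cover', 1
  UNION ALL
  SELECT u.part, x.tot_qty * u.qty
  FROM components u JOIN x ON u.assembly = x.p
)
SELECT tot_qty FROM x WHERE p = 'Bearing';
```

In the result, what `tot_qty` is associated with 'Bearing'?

Base: (Cover, tot_qty=1).
Iteration 1: components of {Cover} -> Bracket = 1*5 = 5, Frame = 1*2 = 2, Rod = 1*3 = 3.
Iteration 2: components of {Bracket,Frame,Rod} -> Bearing = 3*2 = 6, Hub = 5*5 = 25, Shaft = 2*3 = 6.
Iteration 3: components of {Bearing,Hub,Shaft} -> Washer = 6*2 = 12.
Iteration 4: no further components; recursion stops.

6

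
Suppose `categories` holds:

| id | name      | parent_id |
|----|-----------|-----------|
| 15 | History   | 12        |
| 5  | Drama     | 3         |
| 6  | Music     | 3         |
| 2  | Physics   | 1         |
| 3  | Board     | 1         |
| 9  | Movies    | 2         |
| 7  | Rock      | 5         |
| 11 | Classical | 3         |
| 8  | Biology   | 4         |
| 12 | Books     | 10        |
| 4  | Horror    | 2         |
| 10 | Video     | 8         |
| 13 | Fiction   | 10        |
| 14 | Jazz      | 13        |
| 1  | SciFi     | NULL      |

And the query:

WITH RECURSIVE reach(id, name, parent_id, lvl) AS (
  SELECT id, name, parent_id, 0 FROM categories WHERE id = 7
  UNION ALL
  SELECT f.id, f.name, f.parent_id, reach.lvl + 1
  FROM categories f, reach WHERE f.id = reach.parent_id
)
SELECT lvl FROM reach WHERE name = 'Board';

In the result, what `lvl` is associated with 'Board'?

2

Base: id=7 (Rock), parent_id=5, lvl 0.
Iteration 1: join on id=5 -> Drama (id 5, parent_id=3, lvl 1).
Iteration 2: join on id=3 -> Board (id 3, parent_id=1, lvl 2).
Iteration 3: join on id=1 -> SciFi (id 1, parent_id=NULL, lvl 3).
Iteration 4: parent_id is NULL; no match; recursion stops.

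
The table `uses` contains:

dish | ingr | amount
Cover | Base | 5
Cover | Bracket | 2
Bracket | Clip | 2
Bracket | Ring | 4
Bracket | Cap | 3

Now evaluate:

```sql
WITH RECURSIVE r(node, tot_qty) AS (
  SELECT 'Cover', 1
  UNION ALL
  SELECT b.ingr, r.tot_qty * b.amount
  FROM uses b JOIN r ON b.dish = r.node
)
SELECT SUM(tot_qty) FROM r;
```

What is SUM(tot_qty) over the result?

26

Base: (Cover, tot_qty=1).
Iteration 1: components of {Cover} -> Base = 1*5 = 5, Bracket = 1*2 = 2.
Iteration 2: components of {Base,Bracket} -> Cap = 2*3 = 6, Clip = 2*2 = 4, Ring = 2*4 = 8.
Iteration 3: no further components; recursion stops.
SUM(tot_qty) = 1 + 5 + 2 + 4 + 8 + 6 = 26.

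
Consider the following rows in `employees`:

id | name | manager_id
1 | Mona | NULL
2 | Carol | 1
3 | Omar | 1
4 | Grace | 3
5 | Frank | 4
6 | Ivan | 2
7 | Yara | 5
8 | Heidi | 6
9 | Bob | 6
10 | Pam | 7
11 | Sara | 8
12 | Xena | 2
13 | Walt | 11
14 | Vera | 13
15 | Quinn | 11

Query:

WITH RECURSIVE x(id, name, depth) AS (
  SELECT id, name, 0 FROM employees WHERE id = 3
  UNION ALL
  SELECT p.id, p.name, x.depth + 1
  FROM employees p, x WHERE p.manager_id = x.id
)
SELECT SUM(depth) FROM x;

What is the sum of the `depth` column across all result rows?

10

Base: id=3 (Omar) at depth 0.
Iteration 1: rows with manager_id in {3} -> Grace (id 4, depth 1).
Iteration 2: rows with manager_id in {4} -> Frank (id 5, depth 2).
Iteration 3: rows with manager_id in {5} -> Yara (id 7, depth 3).
Iteration 4: rows with manager_id in {7} -> Pam (id 10, depth 4).
Iteration 5: no rows with manager_id in {10}; recursion stops.
SUM(depth) = 0 + 1 + 2 + 3 + 4 = 10.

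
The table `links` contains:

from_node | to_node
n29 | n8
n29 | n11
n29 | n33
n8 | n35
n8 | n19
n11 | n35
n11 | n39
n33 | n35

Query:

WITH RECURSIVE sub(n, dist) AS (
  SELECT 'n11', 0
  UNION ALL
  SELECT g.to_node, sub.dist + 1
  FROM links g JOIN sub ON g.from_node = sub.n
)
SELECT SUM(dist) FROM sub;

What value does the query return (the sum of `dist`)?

2

Base: (n11, dist=0).
Iteration 1: edges from {n11} -> (n35, dist=1), (n39, dist=1).
Iteration 2: no outgoing edges from {n35,n39}; recursion stops.
SUM(dist) = 0 + 1 + 1 = 2.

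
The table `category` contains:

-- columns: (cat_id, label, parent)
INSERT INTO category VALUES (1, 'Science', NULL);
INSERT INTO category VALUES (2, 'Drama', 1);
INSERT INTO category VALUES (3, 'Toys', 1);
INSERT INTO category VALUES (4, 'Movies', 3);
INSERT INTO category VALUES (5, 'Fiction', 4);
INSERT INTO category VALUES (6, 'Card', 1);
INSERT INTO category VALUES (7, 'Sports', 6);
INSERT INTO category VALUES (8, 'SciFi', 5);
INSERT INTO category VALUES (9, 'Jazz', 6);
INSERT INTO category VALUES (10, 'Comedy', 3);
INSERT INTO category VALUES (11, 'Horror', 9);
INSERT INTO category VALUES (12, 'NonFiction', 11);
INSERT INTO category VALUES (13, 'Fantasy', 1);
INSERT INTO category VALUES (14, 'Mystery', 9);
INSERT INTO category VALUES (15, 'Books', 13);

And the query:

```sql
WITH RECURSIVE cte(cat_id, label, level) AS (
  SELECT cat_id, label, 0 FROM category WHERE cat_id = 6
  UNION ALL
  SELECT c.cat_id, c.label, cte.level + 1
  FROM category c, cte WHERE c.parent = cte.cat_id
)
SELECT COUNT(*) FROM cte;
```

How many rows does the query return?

Base: cat_id=6 (Card) at level 0.
Iteration 1: rows with parent in {6} -> Sports (id 7, level 1), Jazz (id 9, level 1).
Iteration 2: rows with parent in {7,9} -> Horror (id 11, level 2), Mystery (id 14, level 2).
Iteration 3: rows with parent in {11,14} -> NonFiction (id 12, level 3).
Iteration 4: no rows with parent in {12}; recursion stops.
Total rows emitted: 6.

6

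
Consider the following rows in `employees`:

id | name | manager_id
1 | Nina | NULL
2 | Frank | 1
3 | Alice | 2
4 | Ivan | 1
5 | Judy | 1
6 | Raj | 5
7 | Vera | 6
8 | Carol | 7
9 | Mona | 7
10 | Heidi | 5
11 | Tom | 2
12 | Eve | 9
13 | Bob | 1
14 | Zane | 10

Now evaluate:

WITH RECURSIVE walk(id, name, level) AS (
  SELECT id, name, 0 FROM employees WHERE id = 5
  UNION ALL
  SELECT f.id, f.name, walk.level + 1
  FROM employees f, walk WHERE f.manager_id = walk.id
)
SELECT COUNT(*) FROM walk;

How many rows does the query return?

Base: id=5 (Judy) at level 0.
Iteration 1: rows with manager_id in {5} -> Raj (id 6, level 1), Heidi (id 10, level 1).
Iteration 2: rows with manager_id in {6,10} -> Vera (id 7, level 2), Zane (id 14, level 2).
Iteration 3: rows with manager_id in {7,14} -> Carol (id 8, level 3), Mona (id 9, level 3).
Iteration 4: rows with manager_id in {8,9} -> Eve (id 12, level 4).
Iteration 5: no rows with manager_id in {12}; recursion stops.
Total rows emitted: 8.

8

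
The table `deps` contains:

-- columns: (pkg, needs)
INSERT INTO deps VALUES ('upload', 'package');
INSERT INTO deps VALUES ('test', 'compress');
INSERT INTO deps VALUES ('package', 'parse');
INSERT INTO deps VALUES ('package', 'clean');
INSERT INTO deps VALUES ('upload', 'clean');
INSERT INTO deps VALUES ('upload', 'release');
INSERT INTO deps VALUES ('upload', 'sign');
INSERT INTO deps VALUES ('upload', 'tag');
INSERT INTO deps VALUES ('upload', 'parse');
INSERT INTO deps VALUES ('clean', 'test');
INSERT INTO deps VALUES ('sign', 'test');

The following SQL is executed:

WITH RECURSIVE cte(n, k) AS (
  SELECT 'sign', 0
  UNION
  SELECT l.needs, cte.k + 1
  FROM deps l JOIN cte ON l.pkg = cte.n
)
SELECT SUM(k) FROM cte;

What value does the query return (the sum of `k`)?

Base: (sign, k=0).
Iteration 1: edges from {sign} -> (test, k=1).
Iteration 2: edges from {test} -> (compress, k=2).
Iteration 3: no outgoing edges from {compress}; recursion stops.
SUM(k) = 0 + 1 + 2 = 3.

3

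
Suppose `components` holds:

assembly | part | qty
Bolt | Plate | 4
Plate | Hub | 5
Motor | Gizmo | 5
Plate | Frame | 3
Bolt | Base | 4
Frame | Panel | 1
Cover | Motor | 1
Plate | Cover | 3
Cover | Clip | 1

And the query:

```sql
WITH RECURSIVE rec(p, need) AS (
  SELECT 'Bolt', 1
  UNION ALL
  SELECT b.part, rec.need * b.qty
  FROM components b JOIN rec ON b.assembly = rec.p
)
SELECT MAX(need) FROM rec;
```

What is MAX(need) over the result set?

Base: (Bolt, need=1).
Iteration 1: components of {Bolt} -> Base = 1*4 = 4, Plate = 1*4 = 4.
Iteration 2: components of {Base,Plate} -> Cover = 4*3 = 12, Frame = 4*3 = 12, Hub = 4*5 = 20.
Iteration 3: components of {Cover,Frame,Hub} -> Clip = 12*1 = 12, Motor = 12*1 = 12, Panel = 12*1 = 12.
Iteration 4: components of {Clip,Motor,Panel} -> Gizmo = 12*5 = 60.
Iteration 5: no further components; recursion stops.
need values: 1, 4, 4, 12, 20, 12, 12, 12, 12, 60; the maximum is 60.

60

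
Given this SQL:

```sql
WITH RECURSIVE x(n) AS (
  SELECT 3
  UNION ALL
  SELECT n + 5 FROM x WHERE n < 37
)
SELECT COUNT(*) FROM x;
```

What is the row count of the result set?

Base: n=3.
Iteration 1: 3 < 37 holds -> n = 3 + 5 = 8.
Iteration 2: 8 < 37 holds -> n = 8 + 5 = 13.
Iteration 3: 13 < 37 holds -> n = 13 + 5 = 18.
Iteration 4: 18 < 37 holds -> n = 18 + 5 = 23.
Iteration 5: 23 < 37 holds -> n = 23 + 5 = 28.
Iteration 6: 28 < 37 holds -> n = 28 + 5 = 33.
Iteration 7: 33 < 37 holds -> n = 33 + 5 = 38.
Iteration 8: 38 < 37 fails; recursion stops.
Total rows emitted: 8.

8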